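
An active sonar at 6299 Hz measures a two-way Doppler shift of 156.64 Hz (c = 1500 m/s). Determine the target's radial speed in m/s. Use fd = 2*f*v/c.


18.65 m/s


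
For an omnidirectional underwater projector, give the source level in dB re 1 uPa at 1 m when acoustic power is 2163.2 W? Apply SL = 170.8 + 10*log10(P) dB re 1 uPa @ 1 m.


SL = 170.8 + 10*log10(2163.2) = 170.8 + 33.35 = 204.15

204.15 dB


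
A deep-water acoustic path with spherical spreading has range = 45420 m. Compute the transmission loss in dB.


TL = 20*log10(45420) = 93.14

93.14 dB


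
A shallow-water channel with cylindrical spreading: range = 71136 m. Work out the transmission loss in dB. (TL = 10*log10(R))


TL = 10*log10(71136) = 48.52

48.52 dB


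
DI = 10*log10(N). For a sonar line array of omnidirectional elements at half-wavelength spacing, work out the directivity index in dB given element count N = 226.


23.54 dB


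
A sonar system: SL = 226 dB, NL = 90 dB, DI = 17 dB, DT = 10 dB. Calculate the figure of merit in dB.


FOM = SL - NL + DI - DT = 226 - 90 + 17 - 10 = 143

143 dB


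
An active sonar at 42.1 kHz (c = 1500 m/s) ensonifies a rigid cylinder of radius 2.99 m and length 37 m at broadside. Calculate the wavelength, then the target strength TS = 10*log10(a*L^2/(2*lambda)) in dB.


Step 1: lambda = c/f = 1500/42100 = 0.03563 m
Step 2: TS = 10*log10(a*L^2/(2*lambda)) = 10*log10(2.99*37^2/(2*0.03563)) = 47.59

47.59 dB


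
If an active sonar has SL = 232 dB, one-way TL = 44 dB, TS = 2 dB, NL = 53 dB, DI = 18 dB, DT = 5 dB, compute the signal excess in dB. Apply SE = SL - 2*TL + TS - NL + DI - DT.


SE = SL - 2*TL + TS - NL + DI - DT = 232 - 2*44 + (2) - 53 + 18 - 5 = 106

106 dB


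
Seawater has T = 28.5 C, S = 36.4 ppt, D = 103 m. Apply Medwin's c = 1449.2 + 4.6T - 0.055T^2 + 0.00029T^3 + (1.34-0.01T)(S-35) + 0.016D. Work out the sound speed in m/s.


c = 1449.2 + 4.6*28.5 - 0.055*28.5^2 + 0.00029*28.5^3 + (1.34 - 0.01*28.5)*(36.4 - 35) + 0.016*103 = 1545.46

1545.46 m/s


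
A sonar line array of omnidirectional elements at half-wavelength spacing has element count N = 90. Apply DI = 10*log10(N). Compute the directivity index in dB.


19.54 dB


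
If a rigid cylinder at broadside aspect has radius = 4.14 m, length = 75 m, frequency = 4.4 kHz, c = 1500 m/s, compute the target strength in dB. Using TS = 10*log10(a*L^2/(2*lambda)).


lambda = 1500/4400 = 0.34091 m
TS = 10*log10(4.14*75^2/(2*0.34091)) = 45.33

45.33 dB


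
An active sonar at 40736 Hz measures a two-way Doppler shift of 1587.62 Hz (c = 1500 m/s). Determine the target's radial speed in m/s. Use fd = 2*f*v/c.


From fd = 2*f*v/c, v = c*fd/(2*f) = 1500 * 1587.62 / (2*40736) = 29.23

29.23 m/s


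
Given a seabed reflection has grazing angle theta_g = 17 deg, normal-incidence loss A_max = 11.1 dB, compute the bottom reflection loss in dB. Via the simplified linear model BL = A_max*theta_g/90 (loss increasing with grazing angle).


2.1 dB


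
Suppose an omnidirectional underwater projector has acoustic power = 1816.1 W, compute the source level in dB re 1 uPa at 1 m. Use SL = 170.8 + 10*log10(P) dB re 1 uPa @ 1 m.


SL = 170.8 + 10*log10(1816.1) = 170.8 + 32.59 = 203.39

203.39 dB


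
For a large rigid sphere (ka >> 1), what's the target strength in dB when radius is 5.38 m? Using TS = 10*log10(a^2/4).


TS = 10*log10(5.38^2 / 4) = 10*log10(7.2361) = 8.6

8.6 dB


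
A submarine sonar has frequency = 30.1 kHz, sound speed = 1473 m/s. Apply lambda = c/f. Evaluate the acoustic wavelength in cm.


lambda = c/f = 1473 / 30100 = 0.0489 m = 4.89 cm

4.89 cm


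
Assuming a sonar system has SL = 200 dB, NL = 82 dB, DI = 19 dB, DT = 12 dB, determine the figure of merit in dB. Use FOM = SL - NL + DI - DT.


125 dB


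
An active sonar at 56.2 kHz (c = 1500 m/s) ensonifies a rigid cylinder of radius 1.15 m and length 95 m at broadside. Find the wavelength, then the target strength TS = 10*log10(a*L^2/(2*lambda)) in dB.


Step 1: lambda = c/f = 1500/56200 = 0.02669 m
Step 2: TS = 10*log10(a*L^2/(2*lambda)) = 10*log10(1.15*95^2/(2*0.02669)) = 52.89

52.89 dB


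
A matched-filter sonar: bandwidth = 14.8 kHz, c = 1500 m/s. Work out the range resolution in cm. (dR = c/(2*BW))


5.07 cm


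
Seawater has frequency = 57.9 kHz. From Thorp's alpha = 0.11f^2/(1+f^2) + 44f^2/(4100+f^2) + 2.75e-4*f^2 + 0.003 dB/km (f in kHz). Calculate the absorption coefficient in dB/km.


f^2 = 3352.41
alpha = 0.11*3352.41/(1+3352.41) + 44*3352.41/(4100+3352.41) + 2.75e-4*3352.41 + 0.003 = 20.828

20.828 dB/km


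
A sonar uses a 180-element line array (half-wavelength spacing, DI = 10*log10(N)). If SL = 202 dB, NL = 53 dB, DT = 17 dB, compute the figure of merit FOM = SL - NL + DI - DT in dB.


154.55 dB


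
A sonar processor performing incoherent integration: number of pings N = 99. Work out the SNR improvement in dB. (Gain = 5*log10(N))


9.98 dB


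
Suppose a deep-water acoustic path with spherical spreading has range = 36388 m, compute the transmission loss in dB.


TL = 20*log10(36388) = 91.22

91.22 dB


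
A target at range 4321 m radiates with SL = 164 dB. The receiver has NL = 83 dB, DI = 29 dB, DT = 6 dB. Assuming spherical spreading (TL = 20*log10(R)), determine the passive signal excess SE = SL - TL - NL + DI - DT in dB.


Step 1: TL = 20*log10(4321) = 72.71 dB
Step 2: SE = 164 - 72.71 - 83 + 29 - 6 = 31.29

31.29 dB


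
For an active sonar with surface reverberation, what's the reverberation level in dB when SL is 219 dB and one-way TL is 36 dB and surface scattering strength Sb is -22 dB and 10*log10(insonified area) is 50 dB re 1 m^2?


RL = SL - 2*TL + Sb + 10*log10(A) = 219 - 2*36 + (-22) + 50 = 175

175 dB


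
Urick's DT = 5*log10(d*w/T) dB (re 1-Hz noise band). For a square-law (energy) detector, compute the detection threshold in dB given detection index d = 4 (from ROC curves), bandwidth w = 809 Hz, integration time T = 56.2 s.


8.8 dB


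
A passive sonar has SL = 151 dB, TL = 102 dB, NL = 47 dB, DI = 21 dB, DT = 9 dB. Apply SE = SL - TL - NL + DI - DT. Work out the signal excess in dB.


SE = SL - TL - NL + DI - DT = 151 - 102 - 47 + 21 - 9 = 14

14 dB


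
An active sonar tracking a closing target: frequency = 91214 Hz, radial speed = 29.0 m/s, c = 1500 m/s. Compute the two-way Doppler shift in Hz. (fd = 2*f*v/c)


fd = 2*f*v/c = 2 * 91214 * 29.0 / 1500 = 3526.94

3526.94 Hz


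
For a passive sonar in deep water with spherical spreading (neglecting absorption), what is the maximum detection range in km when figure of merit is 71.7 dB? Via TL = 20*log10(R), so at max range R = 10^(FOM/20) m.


At max range FOM = TL, so 20*log10(R) = 71.7
R = 10^(71.7/20) = 3845.92 m = 3.85 km

3.85 km


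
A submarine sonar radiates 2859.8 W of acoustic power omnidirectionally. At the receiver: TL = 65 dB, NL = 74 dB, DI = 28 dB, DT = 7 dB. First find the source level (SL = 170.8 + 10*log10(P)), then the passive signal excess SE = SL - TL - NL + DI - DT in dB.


Step 1: SL = 170.8 + 10*log10(2859.8) = 205.36 dB
Step 2: SE = SL - TL - NL + DI - DT = 205.36 - 65 - 74 + 28 - 7 = 87.36

87.36 dB


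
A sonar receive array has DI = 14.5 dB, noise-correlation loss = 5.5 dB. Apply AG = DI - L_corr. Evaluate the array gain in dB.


AG = DI - L_corr = 14.5 - 5.5 = 9.0

9.0 dB


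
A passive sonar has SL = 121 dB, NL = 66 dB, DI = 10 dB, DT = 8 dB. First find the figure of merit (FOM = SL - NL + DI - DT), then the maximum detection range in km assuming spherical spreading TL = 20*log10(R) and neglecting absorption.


Step 1: FOM = SL - NL + DI - DT = 121 - 66 + 10 - 8 = 57 dB
Step 2: at max range FOM = TL = 20*log10(R), so R = 10^(57/20) = 707.95 m = 0.71 km

0.71 km


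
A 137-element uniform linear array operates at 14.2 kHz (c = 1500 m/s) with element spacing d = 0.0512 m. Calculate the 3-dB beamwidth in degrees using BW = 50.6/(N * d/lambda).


0.76 deg


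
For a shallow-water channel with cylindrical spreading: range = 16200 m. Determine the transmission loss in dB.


TL = 10*log10(16200) = 42.1

42.1 dB


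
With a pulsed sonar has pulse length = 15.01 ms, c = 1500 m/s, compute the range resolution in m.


dR = c*tau/2 = 1500 * 15.01e-3 / 2 = 11.2575

11.2575 m


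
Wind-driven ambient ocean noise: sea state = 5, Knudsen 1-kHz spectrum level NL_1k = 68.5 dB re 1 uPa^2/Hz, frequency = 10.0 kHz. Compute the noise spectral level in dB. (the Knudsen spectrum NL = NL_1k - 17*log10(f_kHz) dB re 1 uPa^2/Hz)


51.5 dB


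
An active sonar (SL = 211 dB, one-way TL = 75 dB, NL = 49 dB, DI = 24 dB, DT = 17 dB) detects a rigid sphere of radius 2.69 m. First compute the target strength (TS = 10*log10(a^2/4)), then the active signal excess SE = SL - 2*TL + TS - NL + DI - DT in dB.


Step 1: TS = 10*log10(2.69^2/4) = 2.57 dB
Step 2: SE = SL - 2*TL + TS - NL + DI - DT = 211 - 2*75 + (2.57) - 49 + 24 - 17 = 21.57

21.57 dB


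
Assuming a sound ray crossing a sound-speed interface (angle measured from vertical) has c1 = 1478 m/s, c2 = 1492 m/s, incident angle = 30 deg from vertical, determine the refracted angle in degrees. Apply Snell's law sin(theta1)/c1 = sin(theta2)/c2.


sin(theta2) = (c2/c1)*sin(theta1) = (1492/1478)*sin(30 deg) = 0.50474
theta2 = arcsin(0.50474) = 30.31

30.31 deg


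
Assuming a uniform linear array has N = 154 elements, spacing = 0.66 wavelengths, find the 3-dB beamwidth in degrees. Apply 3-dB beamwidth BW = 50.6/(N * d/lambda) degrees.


BW = 50.6 / (154 * 0.66) = 50.6 / 101.64 = 0.5

0.5 deg


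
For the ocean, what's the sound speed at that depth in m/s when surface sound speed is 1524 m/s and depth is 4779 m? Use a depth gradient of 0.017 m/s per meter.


c = 1524 + 0.017 * 4779 = 1605.243

1605.243 m/s


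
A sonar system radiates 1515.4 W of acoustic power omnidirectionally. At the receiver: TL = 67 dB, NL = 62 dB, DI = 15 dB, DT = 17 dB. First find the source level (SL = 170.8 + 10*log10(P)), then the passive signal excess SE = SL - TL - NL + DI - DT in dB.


Step 1: SL = 170.8 + 10*log10(1515.4) = 202.61 dB
Step 2: SE = SL - TL - NL + DI - DT = 202.61 - 67 - 62 + 15 - 17 = 71.61

71.61 dB


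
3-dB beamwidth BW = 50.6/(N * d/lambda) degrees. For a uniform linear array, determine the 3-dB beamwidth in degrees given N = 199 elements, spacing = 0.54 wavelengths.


0.47 deg


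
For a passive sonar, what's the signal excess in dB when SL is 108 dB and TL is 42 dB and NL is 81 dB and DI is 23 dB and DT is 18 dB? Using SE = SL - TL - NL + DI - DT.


-10 dB


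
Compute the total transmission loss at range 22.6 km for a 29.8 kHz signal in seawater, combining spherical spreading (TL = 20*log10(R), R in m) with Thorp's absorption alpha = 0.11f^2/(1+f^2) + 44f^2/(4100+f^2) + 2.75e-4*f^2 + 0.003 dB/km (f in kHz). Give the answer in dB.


Step 1 (Thorp): alpha = 0.11*888.04/(1+888.04) + 44*888.04/(4100+888.04) + 2.75e-4*888.04 + 0.003 = 8.1906 dB/km
Step 2: TL_spread = 20*log10(22600) = 87.08 dB
Step 3: TL_abs = alpha*R = 8.1906 * 22.6 = 185.11 dB
Step 4: TL_total = 87.08 + 185.11 = 272.19

272.19 dB


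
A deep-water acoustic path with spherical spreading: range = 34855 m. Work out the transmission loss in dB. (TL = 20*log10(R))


TL = 20*log10(34855) = 90.85

90.85 dB


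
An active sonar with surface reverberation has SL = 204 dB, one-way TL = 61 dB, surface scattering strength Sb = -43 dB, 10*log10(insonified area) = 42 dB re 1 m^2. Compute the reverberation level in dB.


81 dB


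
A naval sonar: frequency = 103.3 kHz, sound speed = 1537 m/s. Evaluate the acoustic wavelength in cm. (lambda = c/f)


1.49 cm


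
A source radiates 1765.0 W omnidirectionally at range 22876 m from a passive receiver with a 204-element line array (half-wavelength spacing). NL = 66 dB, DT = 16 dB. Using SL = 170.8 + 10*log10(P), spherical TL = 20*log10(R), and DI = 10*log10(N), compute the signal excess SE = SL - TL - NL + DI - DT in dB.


57.18 dB


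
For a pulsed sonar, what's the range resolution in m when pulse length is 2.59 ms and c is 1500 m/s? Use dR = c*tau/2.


dR = c*tau/2 = 1500 * 2.59e-3 / 2 = 1.9425

1.9425 m


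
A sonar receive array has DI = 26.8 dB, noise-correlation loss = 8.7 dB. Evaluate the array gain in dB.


AG = DI - L_corr = 26.8 - 8.7 = 18.1

18.1 dB


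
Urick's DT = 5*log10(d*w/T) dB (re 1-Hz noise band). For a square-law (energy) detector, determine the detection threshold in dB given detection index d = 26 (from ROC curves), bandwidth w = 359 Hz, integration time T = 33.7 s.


DT = 5*log10(d*w/T) = 5*log10(26 * 359 / 33.7) = 5*log10(276.97) = 12.21

12.21 dB


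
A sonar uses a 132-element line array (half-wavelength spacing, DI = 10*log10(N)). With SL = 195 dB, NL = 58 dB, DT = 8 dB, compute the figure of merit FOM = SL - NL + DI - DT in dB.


Step 1: DI = 10*log10(132) = 21.21 dB
Step 2: FOM = SL - NL + DI - DT = 195 - 58 + 21.21 - 8 = 150.21

150.21 dB


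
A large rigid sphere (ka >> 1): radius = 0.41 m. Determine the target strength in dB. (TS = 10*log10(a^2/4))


TS = 10*log10(0.41^2 / 4) = 10*log10(0.042025) = -13.76

-13.76 dB


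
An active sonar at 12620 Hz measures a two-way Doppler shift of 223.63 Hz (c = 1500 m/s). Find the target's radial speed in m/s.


From fd = 2*f*v/c, v = c*fd/(2*f) = 1500 * 223.63 / (2*12620) = 13.29

13.29 m/s


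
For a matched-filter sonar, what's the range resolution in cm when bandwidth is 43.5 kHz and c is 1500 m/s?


1.72 cm


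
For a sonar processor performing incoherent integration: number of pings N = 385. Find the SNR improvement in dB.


Gain = 5*log10(385) = 12.93

12.93 dB


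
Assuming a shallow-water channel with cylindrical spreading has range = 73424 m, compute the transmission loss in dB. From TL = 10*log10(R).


48.66 dB


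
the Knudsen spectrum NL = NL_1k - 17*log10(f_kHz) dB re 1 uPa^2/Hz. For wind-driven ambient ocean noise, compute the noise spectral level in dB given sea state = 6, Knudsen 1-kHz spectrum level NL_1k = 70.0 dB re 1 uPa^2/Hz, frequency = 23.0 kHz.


46.85 dB


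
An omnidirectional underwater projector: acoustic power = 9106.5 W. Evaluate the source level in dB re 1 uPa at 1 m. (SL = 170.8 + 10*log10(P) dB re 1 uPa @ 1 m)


210.39 dB


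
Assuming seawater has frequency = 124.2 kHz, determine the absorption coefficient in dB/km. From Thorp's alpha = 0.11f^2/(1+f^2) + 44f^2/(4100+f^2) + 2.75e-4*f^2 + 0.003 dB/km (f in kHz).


f^2 = 15425.64
alpha = 0.11*15425.64/(1+15425.64) + 44*15425.64/(4100+15425.64) + 2.75e-4*15425.64 + 0.003 = 39.116

39.116 dB/km


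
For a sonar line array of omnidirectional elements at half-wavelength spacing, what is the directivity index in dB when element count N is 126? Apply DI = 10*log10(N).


21.0 dB


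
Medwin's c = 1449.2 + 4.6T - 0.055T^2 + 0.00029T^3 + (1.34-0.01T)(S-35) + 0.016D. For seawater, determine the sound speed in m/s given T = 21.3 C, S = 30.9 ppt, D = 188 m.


c = 1449.2 + 4.6*21.3 - 0.055*21.3^2 + 0.00029*21.3^3 + (1.34 - 0.01*21.3)*(30.9 - 35) + 0.016*188 = 1523.42

1523.42 m/s


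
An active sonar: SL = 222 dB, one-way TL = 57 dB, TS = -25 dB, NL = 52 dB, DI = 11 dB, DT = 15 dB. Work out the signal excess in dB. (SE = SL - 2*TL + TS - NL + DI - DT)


27 dB


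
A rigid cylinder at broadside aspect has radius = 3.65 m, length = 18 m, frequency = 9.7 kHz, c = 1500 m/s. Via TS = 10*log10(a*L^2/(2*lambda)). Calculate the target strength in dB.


35.82 dB


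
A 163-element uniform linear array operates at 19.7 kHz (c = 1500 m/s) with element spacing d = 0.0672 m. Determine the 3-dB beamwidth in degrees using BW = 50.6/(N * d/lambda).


Step 1: lambda = 1500/19700 = 0.07614 m
Step 2: d/lambda = 0.0672/0.07614 = 0.8826
Step 3: BW = 50.6/(N * d/lambda) = 50.6/(163 * 0.8826) = 0.35

0.35 deg


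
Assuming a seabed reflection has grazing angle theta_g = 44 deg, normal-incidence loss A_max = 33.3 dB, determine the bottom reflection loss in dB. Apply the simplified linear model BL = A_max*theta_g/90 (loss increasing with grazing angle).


BL = A_max * theta_g / 90 = 33.3 * 44 / 90 = 16.28

16.28 dB


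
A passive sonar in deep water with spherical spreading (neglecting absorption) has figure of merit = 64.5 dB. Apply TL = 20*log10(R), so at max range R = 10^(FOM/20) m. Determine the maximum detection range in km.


At max range FOM = TL, so 20*log10(R) = 64.5
R = 10^(64.5/20) = 1678.8 m = 1.68 km

1.68 km


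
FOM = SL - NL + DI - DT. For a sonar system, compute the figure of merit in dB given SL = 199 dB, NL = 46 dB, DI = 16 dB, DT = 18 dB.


FOM = SL - NL + DI - DT = 199 - 46 + 16 - 18 = 151

151 dB


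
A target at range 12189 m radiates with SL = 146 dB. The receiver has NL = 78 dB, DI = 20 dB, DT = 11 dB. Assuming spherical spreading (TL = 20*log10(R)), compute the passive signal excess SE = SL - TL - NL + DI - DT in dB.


-4.72 dB


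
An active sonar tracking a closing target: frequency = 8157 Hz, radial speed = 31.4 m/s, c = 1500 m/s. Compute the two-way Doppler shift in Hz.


fd = 2*f*v/c = 2 * 8157 * 31.4 / 1500 = 341.51

341.51 Hz


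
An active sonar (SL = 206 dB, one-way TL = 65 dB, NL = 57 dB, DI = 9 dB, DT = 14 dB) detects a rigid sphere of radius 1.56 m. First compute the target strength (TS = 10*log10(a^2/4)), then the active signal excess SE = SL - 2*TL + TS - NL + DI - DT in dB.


Step 1: TS = 10*log10(1.56^2/4) = -2.16 dB
Step 2: SE = SL - 2*TL + TS - NL + DI - DT = 206 - 2*65 + (-2.16) - 57 + 9 - 14 = 11.84

11.84 dB


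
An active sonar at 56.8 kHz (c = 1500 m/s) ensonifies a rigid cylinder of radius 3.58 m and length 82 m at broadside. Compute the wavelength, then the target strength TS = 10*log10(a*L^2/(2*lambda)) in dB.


Step 1: lambda = c/f = 1500/56800 = 0.02641 m
Step 2: TS = 10*log10(a*L^2/(2*lambda)) = 10*log10(3.58*82^2/(2*0.02641)) = 56.59

56.59 dB


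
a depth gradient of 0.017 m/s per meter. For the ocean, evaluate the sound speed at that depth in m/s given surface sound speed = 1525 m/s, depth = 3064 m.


c = 1525 + 0.017 * 3064 = 1577.088

1577.088 m/s


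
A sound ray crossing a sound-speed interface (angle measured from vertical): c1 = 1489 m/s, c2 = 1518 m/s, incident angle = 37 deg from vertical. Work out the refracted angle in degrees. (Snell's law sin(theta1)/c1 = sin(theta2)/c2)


sin(theta2) = (c2/c1)*sin(theta1) = (1518/1489)*sin(37 deg) = 0.61354
theta2 = arcsin(0.61354) = 37.85

37.85 deg


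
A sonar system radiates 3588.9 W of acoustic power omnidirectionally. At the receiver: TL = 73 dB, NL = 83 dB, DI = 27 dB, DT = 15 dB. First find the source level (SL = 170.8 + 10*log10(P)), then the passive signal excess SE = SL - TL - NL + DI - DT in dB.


Step 1: SL = 170.8 + 10*log10(3588.9) = 206.35 dB
Step 2: SE = SL - TL - NL + DI - DT = 206.35 - 73 - 83 + 27 - 15 = 62.35

62.35 dB


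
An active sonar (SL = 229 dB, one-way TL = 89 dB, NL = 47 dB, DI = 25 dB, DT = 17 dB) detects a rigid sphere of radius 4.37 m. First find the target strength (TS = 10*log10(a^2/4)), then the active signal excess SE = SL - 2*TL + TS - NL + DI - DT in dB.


Step 1: TS = 10*log10(4.37^2/4) = 6.79 dB
Step 2: SE = SL - 2*TL + TS - NL + DI - DT = 229 - 2*89 + (6.79) - 47 + 25 - 17 = 18.79

18.79 dB


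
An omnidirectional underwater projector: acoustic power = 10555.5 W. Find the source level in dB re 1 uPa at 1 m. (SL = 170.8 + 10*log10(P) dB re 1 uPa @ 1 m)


211.03 dB


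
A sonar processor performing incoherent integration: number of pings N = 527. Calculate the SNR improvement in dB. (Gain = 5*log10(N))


13.61 dB


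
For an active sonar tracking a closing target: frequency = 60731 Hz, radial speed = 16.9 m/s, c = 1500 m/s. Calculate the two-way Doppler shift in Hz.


fd = 2*f*v/c = 2 * 60731 * 16.9 / 1500 = 1368.47

1368.47 Hz


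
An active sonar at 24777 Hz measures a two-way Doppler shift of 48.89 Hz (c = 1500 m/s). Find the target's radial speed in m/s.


1.48 m/s


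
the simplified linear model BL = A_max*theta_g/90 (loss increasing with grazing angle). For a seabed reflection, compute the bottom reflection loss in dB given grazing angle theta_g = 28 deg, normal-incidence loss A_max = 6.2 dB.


BL = A_max * theta_g / 90 = 6.2 * 28 / 90 = 1.93

1.93 dB


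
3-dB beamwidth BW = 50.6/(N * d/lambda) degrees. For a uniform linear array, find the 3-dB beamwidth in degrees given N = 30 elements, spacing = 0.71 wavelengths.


BW = 50.6 / (30 * 0.71) = 50.6 / 21.3 = 2.38

2.38 deg


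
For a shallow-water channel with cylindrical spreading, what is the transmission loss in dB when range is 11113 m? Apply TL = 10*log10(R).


TL = 10*log10(11113) = 40.46

40.46 dB


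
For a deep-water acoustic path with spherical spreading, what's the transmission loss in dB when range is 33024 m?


TL = 20*log10(33024) = 90.38

90.38 dB


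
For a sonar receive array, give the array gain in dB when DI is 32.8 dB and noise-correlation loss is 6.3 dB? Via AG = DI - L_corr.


26.5 dB


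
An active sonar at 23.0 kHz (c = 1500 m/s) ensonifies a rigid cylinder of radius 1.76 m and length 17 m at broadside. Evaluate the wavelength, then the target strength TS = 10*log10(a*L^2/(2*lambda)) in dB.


Step 1: lambda = c/f = 1500/23000 = 0.06522 m
Step 2: TS = 10*log10(a*L^2/(2*lambda)) = 10*log10(1.76*17^2/(2*0.06522)) = 35.91

35.91 dB


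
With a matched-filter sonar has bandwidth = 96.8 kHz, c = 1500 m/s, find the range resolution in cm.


dR = c/(2*BW) = 1500 / (2 * 96.8e3) = 0.0077 m = 0.77 cm

0.77 cm


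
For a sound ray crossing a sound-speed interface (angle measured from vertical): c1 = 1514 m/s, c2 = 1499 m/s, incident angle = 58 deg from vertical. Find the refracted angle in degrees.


sin(theta2) = (c2/c1)*sin(theta1) = (1499/1514)*sin(58 deg) = 0.83965
theta2 = arcsin(0.83965) = 57.1

57.1 deg


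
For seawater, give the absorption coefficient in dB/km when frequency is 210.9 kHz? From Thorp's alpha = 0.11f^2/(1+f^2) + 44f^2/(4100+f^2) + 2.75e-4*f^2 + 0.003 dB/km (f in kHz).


f^2 = 44478.81
alpha = 0.11*44478.81/(1+44478.81) + 44*44478.81/(4100+44478.81) + 2.75e-4*44478.81 + 0.003 = 52.631

52.631 dB/km


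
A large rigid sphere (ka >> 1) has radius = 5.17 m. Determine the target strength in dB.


TS = 10*log10(5.17^2 / 4) = 10*log10(6.682225) = 8.25

8.25 dB


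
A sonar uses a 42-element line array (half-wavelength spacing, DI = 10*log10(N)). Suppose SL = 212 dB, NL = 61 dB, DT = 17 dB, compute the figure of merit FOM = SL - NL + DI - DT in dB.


150.23 dB


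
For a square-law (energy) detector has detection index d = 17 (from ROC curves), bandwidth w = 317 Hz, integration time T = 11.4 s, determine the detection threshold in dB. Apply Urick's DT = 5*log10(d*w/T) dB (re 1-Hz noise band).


DT = 5*log10(d*w/T) = 5*log10(17 * 317 / 11.4) = 5*log10(472.72) = 13.37

13.37 dB


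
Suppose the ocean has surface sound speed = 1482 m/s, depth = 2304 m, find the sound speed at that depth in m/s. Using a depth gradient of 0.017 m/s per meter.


c = 1482 + 0.017 * 2304 = 1521.168

1521.168 m/s


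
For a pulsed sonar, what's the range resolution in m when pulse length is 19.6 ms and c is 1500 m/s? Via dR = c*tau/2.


dR = c*tau/2 = 1500 * 19.6e-3 / 2 = 14.7

14.7 m


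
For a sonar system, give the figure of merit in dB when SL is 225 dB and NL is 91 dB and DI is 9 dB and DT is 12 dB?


FOM = SL - NL + DI - DT = 225 - 91 + 9 - 12 = 131

131 dB


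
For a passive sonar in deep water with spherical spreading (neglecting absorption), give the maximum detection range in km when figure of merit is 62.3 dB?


At max range FOM = TL, so 20*log10(R) = 62.3
R = 10^(62.3/20) = 1303.17 m = 1.3 km

1.3 km


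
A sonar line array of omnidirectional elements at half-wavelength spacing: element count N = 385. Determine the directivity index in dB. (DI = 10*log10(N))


DI = 10*log10(385) = 25.85

25.85 dB


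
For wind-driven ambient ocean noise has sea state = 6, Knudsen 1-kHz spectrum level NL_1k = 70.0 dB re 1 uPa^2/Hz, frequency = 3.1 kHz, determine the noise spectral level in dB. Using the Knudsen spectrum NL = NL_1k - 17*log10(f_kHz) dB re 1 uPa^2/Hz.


NL = NL_1k - 17*log10(f_kHz) = 70.0 - 17*log10(3.1) = 70.0 - (8.35) = 61.65

61.65 dB


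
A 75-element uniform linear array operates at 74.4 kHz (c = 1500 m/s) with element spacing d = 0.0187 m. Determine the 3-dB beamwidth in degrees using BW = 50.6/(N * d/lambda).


0.73 deg


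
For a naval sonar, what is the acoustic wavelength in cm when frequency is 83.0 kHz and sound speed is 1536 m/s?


1.85 cm


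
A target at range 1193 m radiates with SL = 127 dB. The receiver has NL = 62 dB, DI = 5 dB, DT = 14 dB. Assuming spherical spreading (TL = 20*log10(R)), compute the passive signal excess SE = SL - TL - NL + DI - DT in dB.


Step 1: TL = 20*log10(1193) = 61.53 dB
Step 2: SE = 127 - 61.53 - 62 + 5 - 14 = -5.53

-5.53 dB


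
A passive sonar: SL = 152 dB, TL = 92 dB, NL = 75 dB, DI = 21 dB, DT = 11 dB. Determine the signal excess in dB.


SE = SL - TL - NL + DI - DT = 152 - 92 - 75 + 21 - 11 = -5

-5 dB


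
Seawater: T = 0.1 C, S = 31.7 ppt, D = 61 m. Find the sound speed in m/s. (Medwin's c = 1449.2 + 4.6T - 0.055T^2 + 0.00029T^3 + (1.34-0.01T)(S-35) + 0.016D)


c = 1449.2 + 4.6*0.1 - 0.055*0.1^2 + 0.00029*0.1^3 + (1.34 - 0.01*0.1)*(31.7 - 35) + 0.016*61 = 1446.22

1446.22 m/s


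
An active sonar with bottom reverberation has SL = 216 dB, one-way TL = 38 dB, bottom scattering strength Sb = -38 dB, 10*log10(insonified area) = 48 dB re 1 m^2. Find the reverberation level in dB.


150 dB


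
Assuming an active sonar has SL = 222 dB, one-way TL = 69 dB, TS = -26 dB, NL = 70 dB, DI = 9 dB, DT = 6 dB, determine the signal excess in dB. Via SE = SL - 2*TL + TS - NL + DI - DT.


SE = SL - 2*TL + TS - NL + DI - DT = 222 - 2*69 + (-26) - 70 + 9 - 6 = -9

-9 dB


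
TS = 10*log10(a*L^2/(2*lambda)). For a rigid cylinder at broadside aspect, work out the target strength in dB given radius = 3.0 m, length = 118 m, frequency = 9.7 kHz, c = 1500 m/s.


51.31 dB


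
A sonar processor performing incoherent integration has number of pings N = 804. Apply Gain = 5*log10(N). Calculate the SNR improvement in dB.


Gain = 5*log10(804) = 14.53

14.53 dB


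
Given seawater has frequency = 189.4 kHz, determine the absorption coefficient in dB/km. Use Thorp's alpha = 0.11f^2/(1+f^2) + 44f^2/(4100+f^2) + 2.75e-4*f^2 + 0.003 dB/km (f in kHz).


49.465 dB/km


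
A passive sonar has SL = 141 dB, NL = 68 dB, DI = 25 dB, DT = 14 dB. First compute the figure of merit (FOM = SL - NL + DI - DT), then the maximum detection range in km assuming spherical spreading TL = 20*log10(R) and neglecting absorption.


Step 1: FOM = SL - NL + DI - DT = 141 - 68 + 25 - 14 = 84 dB
Step 2: at max range FOM = TL = 20*log10(R), so R = 10^(84/20) = 15848.93 m = 15.85 km

15.85 km


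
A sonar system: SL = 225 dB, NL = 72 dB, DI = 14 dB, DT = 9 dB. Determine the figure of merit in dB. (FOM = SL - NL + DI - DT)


FOM = SL - NL + DI - DT = 225 - 72 + 14 - 9 = 158

158 dB


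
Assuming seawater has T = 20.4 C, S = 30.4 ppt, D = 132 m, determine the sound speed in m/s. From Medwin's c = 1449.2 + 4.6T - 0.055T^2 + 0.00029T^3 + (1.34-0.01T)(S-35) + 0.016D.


c = 1449.2 + 4.6*20.4 - 0.055*20.4^2 + 0.00029*20.4^3 + (1.34 - 0.01*20.4)*(30.4 - 35) + 0.016*132 = 1519.5

1519.5 m/s


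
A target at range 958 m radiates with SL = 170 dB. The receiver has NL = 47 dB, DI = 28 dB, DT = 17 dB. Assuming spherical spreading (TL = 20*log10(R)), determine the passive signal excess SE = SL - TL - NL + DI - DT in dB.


Step 1: TL = 20*log10(958) = 59.63 dB
Step 2: SE = 170 - 59.63 - 47 + 28 - 17 = 74.37

74.37 dB


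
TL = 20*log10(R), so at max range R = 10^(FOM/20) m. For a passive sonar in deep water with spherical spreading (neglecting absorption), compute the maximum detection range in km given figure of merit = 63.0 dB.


At max range FOM = TL, so 20*log10(R) = 63.0
R = 10^(63.0/20) = 1412.54 m = 1.41 km

1.41 km


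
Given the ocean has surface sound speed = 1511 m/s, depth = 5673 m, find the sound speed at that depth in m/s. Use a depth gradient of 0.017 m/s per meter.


1607.441 m/s


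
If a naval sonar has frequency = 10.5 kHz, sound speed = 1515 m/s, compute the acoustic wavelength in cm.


lambda = c/f = 1515 / 10500 = 0.1443 m = 14.43 cm

14.43 cm


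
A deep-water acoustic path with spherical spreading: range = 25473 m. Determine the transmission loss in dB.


TL = 20*log10(25473) = 88.12

88.12 dB


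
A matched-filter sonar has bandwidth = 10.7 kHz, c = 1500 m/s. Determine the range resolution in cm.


7.01 cm


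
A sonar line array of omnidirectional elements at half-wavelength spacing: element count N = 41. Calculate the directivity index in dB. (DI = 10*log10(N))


16.13 dB


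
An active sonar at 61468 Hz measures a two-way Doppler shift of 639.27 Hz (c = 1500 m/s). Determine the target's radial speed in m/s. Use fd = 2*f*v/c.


From fd = 2*f*v/c, v = c*fd/(2*f) = 1500 * 639.27 / (2*61468) = 7.8

7.8 m/s


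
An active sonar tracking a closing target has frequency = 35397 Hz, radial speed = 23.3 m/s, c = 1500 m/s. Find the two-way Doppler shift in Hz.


1099.67 Hz


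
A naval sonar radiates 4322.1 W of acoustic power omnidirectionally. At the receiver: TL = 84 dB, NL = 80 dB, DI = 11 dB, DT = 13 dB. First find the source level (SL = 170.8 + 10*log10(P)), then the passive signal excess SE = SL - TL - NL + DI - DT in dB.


Step 1: SL = 170.8 + 10*log10(4322.1) = 207.16 dB
Step 2: SE = SL - TL - NL + DI - DT = 207.16 - 84 - 80 + 11 - 13 = 41.16

41.16 dB


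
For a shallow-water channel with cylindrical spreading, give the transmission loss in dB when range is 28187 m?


TL = 10*log10(28187) = 44.5

44.5 dB


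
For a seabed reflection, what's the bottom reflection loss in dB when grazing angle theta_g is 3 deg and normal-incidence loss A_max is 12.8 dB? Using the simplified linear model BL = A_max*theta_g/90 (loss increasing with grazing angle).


BL = A_max * theta_g / 90 = 12.8 * 3 / 90 = 0.43

0.43 dB


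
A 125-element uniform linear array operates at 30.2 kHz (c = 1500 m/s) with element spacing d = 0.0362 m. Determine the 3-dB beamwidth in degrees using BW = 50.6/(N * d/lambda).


Step 1: lambda = 1500/30200 = 0.04967 m
Step 2: d/lambda = 0.0362/0.04967 = 0.7288
Step 3: BW = 50.6/(N * d/lambda) = 50.6/(125 * 0.7288) = 0.56

0.56 deg


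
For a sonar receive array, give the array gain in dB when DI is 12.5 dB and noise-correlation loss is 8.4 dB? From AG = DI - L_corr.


AG = DI - L_corr = 12.5 - 8.4 = 4.1

4.1 dB


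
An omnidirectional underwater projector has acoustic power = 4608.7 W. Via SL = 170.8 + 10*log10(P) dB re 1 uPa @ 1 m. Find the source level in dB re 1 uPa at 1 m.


SL = 170.8 + 10*log10(4608.7) = 170.8 + 36.64 = 207.44

207.44 dB


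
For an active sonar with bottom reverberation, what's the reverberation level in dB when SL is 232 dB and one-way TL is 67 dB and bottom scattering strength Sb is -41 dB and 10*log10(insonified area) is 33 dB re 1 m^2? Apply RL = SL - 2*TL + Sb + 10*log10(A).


RL = SL - 2*TL + Sb + 10*log10(A) = 232 - 2*67 + (-41) + 33 = 90

90 dB


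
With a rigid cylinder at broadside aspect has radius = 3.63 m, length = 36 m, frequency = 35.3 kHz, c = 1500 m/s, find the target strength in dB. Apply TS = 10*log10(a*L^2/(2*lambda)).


lambda = 1500/35300 = 0.04249 m
TS = 10*log10(3.63*36^2/(2*0.04249)) = 47.43

47.43 dB


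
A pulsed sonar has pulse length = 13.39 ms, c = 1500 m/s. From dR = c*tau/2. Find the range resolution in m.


10.0425 m


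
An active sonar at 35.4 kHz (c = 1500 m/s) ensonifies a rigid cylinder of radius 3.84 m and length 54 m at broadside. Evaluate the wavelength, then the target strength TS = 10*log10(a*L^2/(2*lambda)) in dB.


Step 1: lambda = c/f = 1500/35400 = 0.04237 m
Step 2: TS = 10*log10(a*L^2/(2*lambda)) = 10*log10(3.84*54^2/(2*0.04237)) = 51.21

51.21 dB


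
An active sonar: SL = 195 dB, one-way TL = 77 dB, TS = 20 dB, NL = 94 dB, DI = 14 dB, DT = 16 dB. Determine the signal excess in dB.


SE = SL - 2*TL + TS - NL + DI - DT = 195 - 2*77 + (20) - 94 + 14 - 16 = -35

-35 dB


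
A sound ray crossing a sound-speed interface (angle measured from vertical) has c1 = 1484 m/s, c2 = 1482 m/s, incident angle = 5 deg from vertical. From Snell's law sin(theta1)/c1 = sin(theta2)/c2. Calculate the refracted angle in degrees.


sin(theta2) = (c2/c1)*sin(theta1) = (1482/1484)*sin(5 deg) = 0.08704
theta2 = arcsin(0.08704) = 4.99

4.99 deg


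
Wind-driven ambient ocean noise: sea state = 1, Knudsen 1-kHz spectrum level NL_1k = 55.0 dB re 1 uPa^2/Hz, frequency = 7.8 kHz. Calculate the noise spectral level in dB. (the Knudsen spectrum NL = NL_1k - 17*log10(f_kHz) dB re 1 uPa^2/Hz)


NL = NL_1k - 17*log10(f_kHz) = 55.0 - 17*log10(7.8) = 55.0 - (15.17) = 39.83

39.83 dB


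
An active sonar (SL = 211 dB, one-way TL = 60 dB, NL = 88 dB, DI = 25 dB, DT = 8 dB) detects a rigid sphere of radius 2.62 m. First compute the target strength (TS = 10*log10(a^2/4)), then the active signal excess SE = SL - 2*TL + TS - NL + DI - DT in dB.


Step 1: TS = 10*log10(2.62^2/4) = 2.35 dB
Step 2: SE = SL - 2*TL + TS - NL + DI - DT = 211 - 2*60 + (2.35) - 88 + 25 - 8 = 22.35

22.35 dB


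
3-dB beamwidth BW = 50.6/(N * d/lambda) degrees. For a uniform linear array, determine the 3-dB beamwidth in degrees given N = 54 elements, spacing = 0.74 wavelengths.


1.27 deg


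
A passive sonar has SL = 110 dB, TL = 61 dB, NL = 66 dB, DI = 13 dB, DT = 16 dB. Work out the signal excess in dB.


-20 dB


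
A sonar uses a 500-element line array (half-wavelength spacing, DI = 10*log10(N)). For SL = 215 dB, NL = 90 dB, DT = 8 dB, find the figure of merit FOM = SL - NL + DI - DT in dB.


143.99 dB


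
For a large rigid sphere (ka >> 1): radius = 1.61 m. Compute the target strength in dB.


-1.88 dB


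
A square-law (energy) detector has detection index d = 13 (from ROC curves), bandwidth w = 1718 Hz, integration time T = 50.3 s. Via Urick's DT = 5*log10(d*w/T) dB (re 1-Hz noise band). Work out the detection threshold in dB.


DT = 5*log10(d*w/T) = 5*log10(13 * 1718 / 50.3) = 5*log10(444.02) = 13.24

13.24 dB


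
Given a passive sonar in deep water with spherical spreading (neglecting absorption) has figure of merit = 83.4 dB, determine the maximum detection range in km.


14.79 km


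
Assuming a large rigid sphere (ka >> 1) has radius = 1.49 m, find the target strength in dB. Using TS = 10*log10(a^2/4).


TS = 10*log10(1.49^2 / 4) = 10*log10(0.555025) = -2.56

-2.56 dB


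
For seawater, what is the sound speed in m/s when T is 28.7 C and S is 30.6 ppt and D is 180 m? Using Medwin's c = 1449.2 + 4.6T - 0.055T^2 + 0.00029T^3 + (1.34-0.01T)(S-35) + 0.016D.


c = 1449.2 + 4.6*28.7 - 0.055*28.7^2 + 0.00029*28.7^3 + (1.34 - 0.01*28.7)*(30.6 - 35) + 0.016*180 = 1541.02

1541.02 m/s


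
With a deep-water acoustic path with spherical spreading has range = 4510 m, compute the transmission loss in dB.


TL = 20*log10(4510) = 73.08

73.08 dB


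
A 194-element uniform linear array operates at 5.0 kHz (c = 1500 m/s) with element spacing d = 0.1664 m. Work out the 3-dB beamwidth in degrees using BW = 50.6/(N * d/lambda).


0.47 deg


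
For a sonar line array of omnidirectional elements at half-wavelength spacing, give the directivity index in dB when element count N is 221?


DI = 10*log10(221) = 23.44

23.44 dB


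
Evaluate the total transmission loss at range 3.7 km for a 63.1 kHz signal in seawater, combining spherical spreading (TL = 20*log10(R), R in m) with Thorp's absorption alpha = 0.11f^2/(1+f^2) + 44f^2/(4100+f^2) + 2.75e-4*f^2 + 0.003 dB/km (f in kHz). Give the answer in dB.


Step 1 (Thorp): alpha = 0.11*3981.61/(1+3981.61) + 44*3981.61/(4100+3981.61) + 2.75e-4*3981.61 + 0.003 = 22.8856 dB/km
Step 2: TL_spread = 20*log10(3700) = 71.36 dB
Step 3: TL_abs = alpha*R = 22.8856 * 3.7 = 84.68 dB
Step 4: TL_total = 71.36 + 84.68 = 156.04

156.04 dB


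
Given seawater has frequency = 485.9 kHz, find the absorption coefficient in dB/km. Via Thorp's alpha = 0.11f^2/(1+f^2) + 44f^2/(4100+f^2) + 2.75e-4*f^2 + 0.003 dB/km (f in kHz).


f^2 = 236098.81
alpha = 0.11*236098.81/(1+236098.81) + 44*236098.81/(4100+236098.81) + 2.75e-4*236098.81 + 0.003 = 108.289

108.289 dB/km


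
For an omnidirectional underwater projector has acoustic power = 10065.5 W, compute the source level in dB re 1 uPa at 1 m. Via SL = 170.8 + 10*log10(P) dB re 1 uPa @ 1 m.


SL = 170.8 + 10*log10(10065.5) = 170.8 + 40.03 = 210.83

210.83 dB


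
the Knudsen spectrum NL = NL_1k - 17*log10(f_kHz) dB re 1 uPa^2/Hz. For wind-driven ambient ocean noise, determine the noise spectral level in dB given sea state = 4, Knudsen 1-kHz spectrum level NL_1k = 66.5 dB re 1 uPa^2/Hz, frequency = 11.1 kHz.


NL = NL_1k - 17*log10(f_kHz) = 66.5 - 17*log10(11.1) = 66.5 - (17.77) = 48.73

48.73 dB


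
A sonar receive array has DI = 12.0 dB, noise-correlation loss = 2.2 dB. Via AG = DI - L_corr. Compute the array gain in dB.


AG = DI - L_corr = 12.0 - 2.2 = 9.8

9.8 dB


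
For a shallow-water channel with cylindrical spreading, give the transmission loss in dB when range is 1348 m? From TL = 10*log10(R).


TL = 10*log10(1348) = 31.3

31.3 dB


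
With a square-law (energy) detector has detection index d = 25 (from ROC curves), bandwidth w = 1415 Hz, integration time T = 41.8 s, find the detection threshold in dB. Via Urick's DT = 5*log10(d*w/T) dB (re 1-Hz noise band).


DT = 5*log10(d*w/T) = 5*log10(25 * 1415 / 41.8) = 5*log10(846.29) = 14.64

14.64 dB


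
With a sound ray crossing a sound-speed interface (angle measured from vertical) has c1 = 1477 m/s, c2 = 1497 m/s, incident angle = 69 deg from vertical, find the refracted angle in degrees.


sin(theta2) = (c2/c1)*sin(theta1) = (1497/1477)*sin(69 deg) = 0.94622
theta2 = arcsin(0.94622) = 71.12

71.12 deg


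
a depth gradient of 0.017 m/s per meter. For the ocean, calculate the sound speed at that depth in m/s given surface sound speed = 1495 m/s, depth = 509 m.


1503.653 m/s


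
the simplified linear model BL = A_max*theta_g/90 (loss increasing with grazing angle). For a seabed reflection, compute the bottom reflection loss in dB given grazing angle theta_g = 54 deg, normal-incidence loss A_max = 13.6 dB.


BL = A_max * theta_g / 90 = 13.6 * 54 / 90 = 8.16

8.16 dB


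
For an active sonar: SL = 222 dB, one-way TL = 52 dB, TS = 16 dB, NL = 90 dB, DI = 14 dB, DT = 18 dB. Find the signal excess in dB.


SE = SL - 2*TL + TS - NL + DI - DT = 222 - 2*52 + (16) - 90 + 14 - 18 = 40

40 dB


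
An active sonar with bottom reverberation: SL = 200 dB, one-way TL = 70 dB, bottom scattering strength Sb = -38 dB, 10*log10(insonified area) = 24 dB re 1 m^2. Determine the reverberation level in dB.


RL = SL - 2*TL + Sb + 10*log10(A) = 200 - 2*70 + (-38) + 24 = 46

46 dB


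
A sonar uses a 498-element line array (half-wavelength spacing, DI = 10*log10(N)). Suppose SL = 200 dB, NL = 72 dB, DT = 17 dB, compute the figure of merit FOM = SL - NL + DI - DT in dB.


Step 1: DI = 10*log10(498) = 26.97 dB
Step 2: FOM = SL - NL + DI - DT = 200 - 72 + 26.97 - 17 = 137.97

137.97 dB


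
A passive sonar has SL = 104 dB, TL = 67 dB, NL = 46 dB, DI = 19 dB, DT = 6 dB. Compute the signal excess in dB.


SE = SL - TL - NL + DI - DT = 104 - 67 - 46 + 19 - 6 = 4

4 dB


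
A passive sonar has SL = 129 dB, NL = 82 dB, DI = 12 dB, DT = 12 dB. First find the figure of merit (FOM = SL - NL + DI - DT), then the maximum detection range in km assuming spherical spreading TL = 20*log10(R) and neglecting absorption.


Step 1: FOM = SL - NL + DI - DT = 129 - 82 + 12 - 12 = 47 dB
Step 2: at max range FOM = TL = 20*log10(R), so R = 10^(47/20) = 223.87 m = 0.22 km

0.22 km
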